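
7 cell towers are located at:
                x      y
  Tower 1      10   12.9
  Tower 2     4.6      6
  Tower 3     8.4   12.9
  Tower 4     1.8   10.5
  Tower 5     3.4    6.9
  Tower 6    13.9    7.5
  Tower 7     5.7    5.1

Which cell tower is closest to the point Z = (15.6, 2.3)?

Tower 6

Squared Euclidean distances:
d²(Z, Tower 1) = (15.6−10)² + (2.3−12.9)² = 31.36 + 112.36 = 143.72
d²(Z, Tower 2) = (15.6−4.6)² + (2.3−6)² = 121 + 13.69 = 134.69
d²(Z, Tower 3) = (15.6−8.4)² + (2.3−12.9)² = 51.84 + 112.36 = 164.2
d²(Z, Tower 4) = (15.6−1.8)² + (2.3−10.5)² = 190.44 + 67.24 = 257.68
d²(Z, Tower 5) = (15.6−3.4)² + (2.3−6.9)² = 148.84 + 21.16 = 170
d²(Z, Tower 6) = (15.6−13.9)² + (2.3−7.5)² = 2.89 + 27.04 = 29.93
d²(Z, Tower 7) = (15.6−5.7)² + (2.3−5.1)² = 98.01 + 7.84 = 105.85
Tower 6 is nearest.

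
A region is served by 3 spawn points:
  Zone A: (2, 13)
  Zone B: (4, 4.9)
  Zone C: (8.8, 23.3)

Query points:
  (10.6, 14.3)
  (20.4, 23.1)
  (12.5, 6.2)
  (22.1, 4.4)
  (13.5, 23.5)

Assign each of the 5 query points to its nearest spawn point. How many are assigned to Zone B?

(10.6, 14.3) — d² to each: Zone A:75.65, Zone B:131.92, Zone C:84.24 → nearest is Zone A
(20.4, 23.1) — d² to each: Zone A:440.57, Zone B:600.2, Zone C:134.6 → nearest is Zone C
(12.5, 6.2) — d² to each: Zone A:156.49, Zone B:73.94, Zone C:306.1 → nearest is Zone B
(22.1, 4.4) — d² to each: Zone A:477.97, Zone B:327.86, Zone C:534.1 → nearest is Zone B
(13.5, 23.5) — d² to each: Zone A:242.5, Zone B:436.21, Zone C:22.13 → nearest is Zone C
2 of the 5 points have Zone B as nearest.

2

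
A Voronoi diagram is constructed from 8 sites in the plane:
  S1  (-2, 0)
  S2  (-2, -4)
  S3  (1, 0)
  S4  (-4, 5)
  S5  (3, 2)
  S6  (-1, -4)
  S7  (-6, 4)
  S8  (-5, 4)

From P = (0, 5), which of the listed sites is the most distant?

Since √ is increasing, it suffices to compare squared distances:
|PS1|² = 4 + 25 = 29
|PS2|² = 4 + 81 = 85
|PS3|² = 1 + 25 = 26
|PS4|² = 16 + 0 = 16
|PS5|² = 9 + 9 = 18
|PS6|² = 1 + 81 = 82
|PS7|² = 36 + 1 = 37
|PS8|² = 25 + 1 = 26
The largest is to S2.

S2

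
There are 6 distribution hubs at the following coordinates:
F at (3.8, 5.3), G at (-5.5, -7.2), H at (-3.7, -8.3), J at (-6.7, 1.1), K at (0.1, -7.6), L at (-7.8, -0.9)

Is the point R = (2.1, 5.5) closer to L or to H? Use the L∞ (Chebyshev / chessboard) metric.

d(R,L) = max(9.9, 6.4) = 9.9
d(R,H) = max(5.8, 13.8) = 13.8
9.9 < 13.8, so L is closer.

L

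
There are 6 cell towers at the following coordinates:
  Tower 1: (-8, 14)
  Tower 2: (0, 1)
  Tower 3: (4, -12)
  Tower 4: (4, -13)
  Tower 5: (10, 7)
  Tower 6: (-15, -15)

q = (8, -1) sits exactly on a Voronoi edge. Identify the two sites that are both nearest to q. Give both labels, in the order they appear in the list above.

Squared distances from q to each site:
d²(q, Tower 1) = (8−(-8))² + (-1−14)² = 256 + 225 = 481
d²(q, Tower 2) = (8−0)² + (-1−1)² = 64 + 4 = 68
d²(q, Tower 3) = (8−4)² + (-1−(-12))² = 16 + 121 = 137
d²(q, Tower 4) = (8−4)² + (-1−(-13))² = 16 + 144 = 160
d²(q, Tower 5) = (8−10)² + (-1−7)² = 4 + 64 = 68
d²(q, Tower 6) = (8−(-15))² + (-1−(-15))² = 529 + 196 = 725
q is equidistant from Tower 2 and Tower 5 (both at squared distance 68), and every other site is strictly farther — so q lies on the Tower 2–Tower 5 Voronoi edge.

Tower 2 and Tower 5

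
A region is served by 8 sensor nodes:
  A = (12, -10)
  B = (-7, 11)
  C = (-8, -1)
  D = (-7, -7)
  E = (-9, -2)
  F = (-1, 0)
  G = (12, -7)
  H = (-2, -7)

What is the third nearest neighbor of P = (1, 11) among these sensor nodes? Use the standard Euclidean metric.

Compare squared distances (the ordering matches that of the actual distances):
|PA|² = (1−12)² + (11−(-10))² = 121 + 441 = 562
|PB|² = (1−(-7))² + (11−11)² = 64 + 0 = 64
|PC|² = (1−(-8))² + (11−(-1))² = 81 + 144 = 225
|PD|² = (1−(-7))² + (11−(-7))² = 64 + 324 = 388
|PE|² = (1−(-9))² + (11−(-2))² = 100 + 169 = 269
|PF|² = (1−(-1))² + (11−0)² = 4 + 121 = 125
|PG|² = (1−12)² + (11−(-7))² = 121 + 324 = 445
|PH|² = (1−(-2))² + (11−(-7))² = 9 + 324 = 333
Sorted ascending: B, F, C, E, … — the third-nearest is C.

C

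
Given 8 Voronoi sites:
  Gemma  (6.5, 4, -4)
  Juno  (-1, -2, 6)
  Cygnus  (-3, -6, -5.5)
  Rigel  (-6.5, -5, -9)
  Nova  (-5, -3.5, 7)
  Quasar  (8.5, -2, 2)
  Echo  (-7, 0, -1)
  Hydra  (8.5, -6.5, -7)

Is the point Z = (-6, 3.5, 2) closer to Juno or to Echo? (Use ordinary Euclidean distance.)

Echo

Compare squared distances:
d²(Z, Juno) = (-6−(-1))² + (3.5−(-2))² + (2−6)² = 25 + 30.25 + 16 = 71.25
d²(Z, Echo) = (-6−(-7))² + (3.5−0)² + (2−(-1))² = 1 + 12.25 + 9 = 22.25
71.25 > 22.25, so Echo is closer.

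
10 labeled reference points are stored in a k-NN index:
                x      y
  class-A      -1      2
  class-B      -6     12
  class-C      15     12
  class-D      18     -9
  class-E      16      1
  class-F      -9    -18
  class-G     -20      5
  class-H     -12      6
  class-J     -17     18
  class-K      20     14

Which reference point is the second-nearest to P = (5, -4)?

Compare squared distances (the ordering matches that of the actual distances):
d²(P, class-A) = 36 + 36 = 72
d²(P, class-B) = 121 + 256 = 377
d²(P, class-C) = 100 + 256 = 356
d²(P, class-D) = 169 + 25 = 194
d²(P, class-E) = 121 + 25 = 146
d²(P, class-F) = 196 + 196 = 392
d²(P, class-G) = 625 + 81 = 706
d²(P, class-H) = 289 + 100 = 389
d²(P, class-J) = 484 + 484 = 968
d²(P, class-K) = 225 + 324 = 549
Sorted ascending: class-A, class-E, class-D, … — the second-nearest is class-E.

class-E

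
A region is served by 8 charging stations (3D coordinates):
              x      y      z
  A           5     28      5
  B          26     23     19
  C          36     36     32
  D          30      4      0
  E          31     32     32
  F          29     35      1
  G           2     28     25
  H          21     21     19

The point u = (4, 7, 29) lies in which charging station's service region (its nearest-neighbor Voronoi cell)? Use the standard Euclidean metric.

Squared Euclidean distances:
|uA|² = 1 + 441 + 576 = 1018
|uB|² = 484 + 256 + 100 = 840
|uC|² = 1024 + 841 + 9 = 1874
|uD|² = 676 + 9 + 841 = 1526
|uE|² = 729 + 625 + 9 = 1363
|uF|² = 625 + 784 + 784 = 2193
|uG|² = 4 + 441 + 16 = 461
|uH|² = 289 + 196 + 100 = 585
Minimum is at G.

G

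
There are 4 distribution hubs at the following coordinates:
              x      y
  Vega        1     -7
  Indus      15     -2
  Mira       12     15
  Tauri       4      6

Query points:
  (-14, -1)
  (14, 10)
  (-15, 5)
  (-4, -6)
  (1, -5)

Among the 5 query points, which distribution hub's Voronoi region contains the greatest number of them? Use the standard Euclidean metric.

(-14, -1) — d² to each: Vega:261, Indus:842, Mira:932, Tauri:373 → nearest is Vega
(14, 10) — d² to each: Vega:458, Indus:145, Mira:29, Tauri:116 → nearest is Mira
(-15, 5) — d² to each: Vega:400, Indus:949, Mira:829, Tauri:362 → nearest is Tauri
(-4, -6) — d² to each: Vega:26, Indus:377, Mira:697, Tauri:208 → nearest is Vega
(1, -5) — d² to each: Vega:4, Indus:205, Mira:521, Tauri:130 → nearest is Vega
Tally — Vega:3, Mira:1, Tauri:1. Vega captures the most (3).

Vega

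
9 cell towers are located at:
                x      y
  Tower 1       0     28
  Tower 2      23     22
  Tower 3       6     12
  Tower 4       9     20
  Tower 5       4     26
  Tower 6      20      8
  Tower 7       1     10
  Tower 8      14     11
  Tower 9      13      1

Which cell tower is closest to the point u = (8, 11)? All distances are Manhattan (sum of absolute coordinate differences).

Tower 3

d(u, Tower 1) = 8 + 17 = 25
d(u, Tower 2) = 15 + 11 = 26
d(u, Tower 3) = 2 + 1 = 3
d(u, Tower 4) = 1 + 9 = 10
d(u, Tower 5) = 4 + 15 = 19
d(u, Tower 6) = 12 + 3 = 15
d(u, Tower 7) = 7 + 1 = 8
d(u, Tower 8) = 6 + 0 = 6
d(u, Tower 9) = 5 + 10 = 15
The smallest is to Tower 3, so u lies in the Voronoi region of Tower 3.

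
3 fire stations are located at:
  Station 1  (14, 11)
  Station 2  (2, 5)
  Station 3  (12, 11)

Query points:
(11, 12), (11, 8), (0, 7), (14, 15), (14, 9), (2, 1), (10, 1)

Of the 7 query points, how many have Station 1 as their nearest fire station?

(11, 12) — d² to each: Station 1:10, Station 2:130, Station 3:2 → nearest is Station 3
(11, 8) — d² to each: Station 1:18, Station 2:90, Station 3:10 → nearest is Station 3
(0, 7) — d² to each: Station 1:212, Station 2:8, Station 3:160 → nearest is Station 2
(14, 15) — d² to each: Station 1:16, Station 2:244, Station 3:20 → nearest is Station 1
(14, 9) — d² to each: Station 1:4, Station 2:160, Station 3:8 → nearest is Station 1
(2, 1) — d² to each: Station 1:244, Station 2:16, Station 3:200 → nearest is Station 2
(10, 1) — d² to each: Station 1:116, Station 2:80, Station 3:104 → nearest is Station 2
2 of the 7 points have Station 1 as nearest.

2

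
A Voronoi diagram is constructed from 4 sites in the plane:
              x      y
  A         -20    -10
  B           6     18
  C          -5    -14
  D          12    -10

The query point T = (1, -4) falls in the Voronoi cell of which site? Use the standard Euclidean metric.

C

Compare squared distances (the ordering matches that of the actual distances):
|TA|² = (1−(-20))² + (-4−(-10))² = 441 + 36 = 477
|TB|² = (1−6)² + (-4−18)² = 25 + 484 = 509
|TC|² = (1−(-5))² + (-4−(-14))² = 36 + 100 = 136
|TD|² = (1−12)² + (-4−(-10))² = 121 + 36 = 157
The smallest is to C, so T lies in the Voronoi region of C.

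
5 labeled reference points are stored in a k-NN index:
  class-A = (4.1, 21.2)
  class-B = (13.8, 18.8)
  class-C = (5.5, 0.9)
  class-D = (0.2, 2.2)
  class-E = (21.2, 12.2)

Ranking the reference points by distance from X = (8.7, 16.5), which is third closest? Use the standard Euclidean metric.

Squared Euclidean distances:
d²(X, class-A) = (8.7−4.1)² + (16.5−21.2)² = 21.16 + 22.09 = 43.25
d²(X, class-B) = (8.7−13.8)² + (16.5−18.8)² = 26.01 + 5.29 = 31.3
d²(X, class-C) = (8.7−5.5)² + (16.5−0.9)² = 10.24 + 243.36 = 253.6
d²(X, class-D) = (8.7−0.2)² + (16.5−2.2)² = 72.25 + 204.49 = 276.74
d²(X, class-E) = (8.7−21.2)² + (16.5−12.2)² = 156.25 + 18.49 = 174.74
Sorted ascending: class-B, class-A, class-E, class-C, … — the third-nearest is class-E.

class-E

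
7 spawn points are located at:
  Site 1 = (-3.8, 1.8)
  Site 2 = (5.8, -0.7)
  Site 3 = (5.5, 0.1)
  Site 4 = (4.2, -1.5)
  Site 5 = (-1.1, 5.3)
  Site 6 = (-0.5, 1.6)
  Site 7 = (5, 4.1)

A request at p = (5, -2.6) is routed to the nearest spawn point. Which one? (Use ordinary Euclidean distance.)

Compare squared distances (the ordering matches that of the actual distances):
d²(p, Site 1) = (5−(-3.8))² + (-2.6−1.8)² = 77.44 + 19.36 = 96.8
d²(p, Site 2) = (5−5.8)² + (-2.6−(-0.7))² = 0.64 + 3.61 = 4.25
d²(p, Site 3) = (5−5.5)² + (-2.6−0.1)² = 0.25 + 7.29 = 7.54
d²(p, Site 4) = (5−4.2)² + (-2.6−(-1.5))² = 0.64 + 1.21 = 1.85
d²(p, Site 5) = (5−(-1.1))² + (-2.6−5.3)² = 37.21 + 62.41 = 99.62
d²(p, Site 6) = (5−(-0.5))² + (-2.6−1.6)² = 30.25 + 17.64 = 47.89
d²(p, Site 7) = (5−5)² + (-2.6−4.1)² = 0 + 44.89 = 44.89
The smallest is to Site 4, so p lies in the Voronoi region of Site 4.

Site 4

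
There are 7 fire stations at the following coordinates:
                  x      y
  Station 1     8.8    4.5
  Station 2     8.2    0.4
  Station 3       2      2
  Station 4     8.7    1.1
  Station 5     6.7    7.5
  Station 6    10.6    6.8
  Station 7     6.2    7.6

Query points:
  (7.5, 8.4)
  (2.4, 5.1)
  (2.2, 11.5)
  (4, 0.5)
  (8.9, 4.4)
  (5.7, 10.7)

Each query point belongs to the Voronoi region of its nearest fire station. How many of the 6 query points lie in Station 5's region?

(7.5, 8.4) — d² to each: Station 1:16.9, Station 2:64.49, Station 3:71.21, Station 4:54.73, Station 5:1.45, Station 6:12.17, Station 7:2.33 → nearest is Station 5
(2.4, 5.1) — d² to each: Station 1:41.32, Station 2:55.73, Station 3:9.77, Station 4:55.69, Station 5:24.25, Station 6:70.13, Station 7:20.69 → nearest is Station 3
(2.2, 11.5) — d² to each: Station 1:92.56, Station 2:159.21, Station 3:90.29, Station 4:150.41, Station 5:36.25, Station 6:92.65, Station 7:31.21 → nearest is Station 7
(4, 0.5) — d² to each: Station 1:39.04, Station 2:17.65, Station 3:6.25, Station 4:22.45, Station 5:56.29, Station 6:83.25, Station 7:55.25 → nearest is Station 3
(8.9, 4.4) — d² to each: Station 1:0.02, Station 2:16.49, Station 3:53.37, Station 4:10.93, Station 5:14.45, Station 6:8.65, Station 7:17.53 → nearest is Station 1
(5.7, 10.7) — d² to each: Station 1:48.05, Station 2:112.34, Station 3:89.38, Station 4:101.16, Station 5:11.24, Station 6:39.22, Station 7:9.86 → nearest is Station 7
1 of the 6 points has Station 5 as nearest.

1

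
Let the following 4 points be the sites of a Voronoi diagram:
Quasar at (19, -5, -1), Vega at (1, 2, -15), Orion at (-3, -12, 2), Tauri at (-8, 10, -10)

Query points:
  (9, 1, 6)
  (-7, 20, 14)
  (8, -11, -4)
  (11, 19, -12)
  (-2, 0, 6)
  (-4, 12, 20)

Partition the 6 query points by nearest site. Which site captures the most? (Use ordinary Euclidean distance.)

(9, 1, 6) — d² to each: Quasar:185, Vega:506, Orion:329, Tauri:626 → nearest is Quasar
(-7, 20, 14) — d² to each: Quasar:1526, Vega:1229, Orion:1184, Tauri:677 → nearest is Tauri
(8, -11, -4) — d² to each: Quasar:166, Vega:339, Orion:158, Tauri:733 → nearest is Orion
(11, 19, -12) — d² to each: Quasar:761, Vega:398, Orion:1353, Tauri:446 → nearest is Vega
(-2, 0, 6) — d² to each: Quasar:515, Vega:454, Orion:161, Tauri:392 → nearest is Orion
(-4, 12, 20) — d² to each: Quasar:1259, Vega:1350, Orion:901, Tauri:920 → nearest is Orion
Tally — Quasar:1, Vega:1, Orion:3, Tauri:1. Orion captures the most (3).

Orion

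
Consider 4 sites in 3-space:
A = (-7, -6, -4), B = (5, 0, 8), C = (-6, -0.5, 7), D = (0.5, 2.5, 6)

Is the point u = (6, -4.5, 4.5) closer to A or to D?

D

Compare squared distances:
|uA|² = (6−(-7))² + (-4.5−(-6))² + (4.5−(-4))² = 169 + 2.25 + 72.25 = 243.5
|uD|² = (6−0.5)² + (-4.5−2.5)² + (4.5−6)² = 30.25 + 49 + 2.25 = 81.5
243.5 > 81.5, so D is closer.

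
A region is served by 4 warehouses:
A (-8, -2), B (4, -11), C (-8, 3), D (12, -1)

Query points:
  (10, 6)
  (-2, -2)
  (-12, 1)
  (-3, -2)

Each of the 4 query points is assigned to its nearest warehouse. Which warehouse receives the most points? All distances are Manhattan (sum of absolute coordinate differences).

A

(10, 6) — d to each: A:26, B:23, C:21, D:9 → nearest is D
(-2, -2) — d to each: A:6, B:15, C:11, D:15 → nearest is A
(-12, 1) — d to each: A:7, B:28, C:6, D:26 → nearest is C
(-3, -2) — d to each: A:5, B:16, C:10, D:16 → nearest is A
Tally — A:2, C:1, D:1. A captures the most (2).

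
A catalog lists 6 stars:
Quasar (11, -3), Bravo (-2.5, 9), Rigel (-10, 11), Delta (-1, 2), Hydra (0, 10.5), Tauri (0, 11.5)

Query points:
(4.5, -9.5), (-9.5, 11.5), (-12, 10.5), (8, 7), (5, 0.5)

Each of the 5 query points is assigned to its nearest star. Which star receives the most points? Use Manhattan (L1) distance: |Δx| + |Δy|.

(4.5, -9.5) — d to each: Quasar:13, Bravo:25.5, Rigel:35, Delta:17, Hydra:24.5, Tauri:25.5 → nearest is Quasar
(-9.5, 11.5) — d to each: Quasar:35, Bravo:9.5, Rigel:1, Delta:18, Hydra:10.5, Tauri:9.5 → nearest is Rigel
(-12, 10.5) — d to each: Quasar:36.5, Bravo:11, Rigel:2.5, Delta:19.5, Hydra:12, Tauri:13 → nearest is Rigel
(8, 7) — d to each: Quasar:13, Bravo:12.5, Rigel:22, Delta:14, Hydra:11.5, Tauri:12.5 → nearest is Hydra
(5, 0.5) — d to each: Quasar:9.5, Bravo:16, Rigel:25.5, Delta:7.5, Hydra:15, Tauri:16 → nearest is Delta
Tally — Quasar:1, Rigel:2, Delta:1, Hydra:1. Rigel captures the most (2).

Rigel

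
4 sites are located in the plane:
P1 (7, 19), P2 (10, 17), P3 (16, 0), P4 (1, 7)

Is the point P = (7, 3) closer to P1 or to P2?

P2

Compare squared distances:
|PP1|² = (7−7)² + (3−19)² = 0 + 256 = 256
|PP2|² = (7−10)² + (3−17)² = 9 + 196 = 205
256 > 205, so P2 is closer.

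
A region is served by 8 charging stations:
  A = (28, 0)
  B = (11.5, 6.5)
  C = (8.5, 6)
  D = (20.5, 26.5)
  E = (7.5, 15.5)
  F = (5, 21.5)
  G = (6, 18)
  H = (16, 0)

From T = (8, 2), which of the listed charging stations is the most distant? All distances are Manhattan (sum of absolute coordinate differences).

D

d(T,A) = 20 + 2 = 22
d(T,B) = 3.5 + 4.5 = 8
d(T,C) = 0.5 + 4 = 4.5
d(T,D) = 12.5 + 24.5 = 37
d(T,E) = 0.5 + 13.5 = 14
d(T,F) = 3 + 19.5 = 22.5
d(T,G) = 2 + 16 = 18
d(T,H) = 8 + 2 = 10
The largest is to D.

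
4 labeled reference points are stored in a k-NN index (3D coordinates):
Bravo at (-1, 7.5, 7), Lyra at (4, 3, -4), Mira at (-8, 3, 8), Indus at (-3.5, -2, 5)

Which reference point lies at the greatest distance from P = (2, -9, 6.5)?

Bravo

Since √ is increasing, it suffices to compare squared distances:
d²(P, Bravo) = (2−(-1))² + (-9−7.5)² + (6.5−7)² = 9 + 272.25 + 0.25 = 281.5
d²(P, Lyra) = (2−4)² + (-9−3)² + (6.5−(-4))² = 4 + 144 + 110.25 = 258.25
d²(P, Mira) = (2−(-8))² + (-9−3)² + (6.5−8)² = 100 + 144 + 2.25 = 246.25
d²(P, Indus) = (2−(-3.5))² + (-9−(-2))² + (6.5−5)² = 30.25 + 49 + 2.25 = 81.5
The largest is to Bravo.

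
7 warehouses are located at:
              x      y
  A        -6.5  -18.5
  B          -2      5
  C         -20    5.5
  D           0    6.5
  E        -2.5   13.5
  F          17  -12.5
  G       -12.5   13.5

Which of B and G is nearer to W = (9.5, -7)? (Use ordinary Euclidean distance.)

B

Compare squared distances:
|WB|² = (9.5−(-2))² + (-7−5)² = 132.25 + 144 = 276.25
|WG|² = (9.5−(-12.5))² + (-7−13.5)² = 484 + 420.25 = 904.25
276.25 < 904.25, so B is closer.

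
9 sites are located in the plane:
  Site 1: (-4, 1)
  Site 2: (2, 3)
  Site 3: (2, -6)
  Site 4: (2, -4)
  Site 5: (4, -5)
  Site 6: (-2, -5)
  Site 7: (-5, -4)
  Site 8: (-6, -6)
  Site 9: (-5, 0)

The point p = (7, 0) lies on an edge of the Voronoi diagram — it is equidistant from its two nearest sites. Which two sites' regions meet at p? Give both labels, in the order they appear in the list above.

Site 2 and Site 5

Squared distances from p to each site:
d²(p, Site 1) = (7−(-4))² + (0−1)² = 121 + 1 = 122
d²(p, Site 2) = (7−2)² + (0−3)² = 25 + 9 = 34
d²(p, Site 3) = (7−2)² + (0−(-6))² = 25 + 36 = 61
d²(p, Site 4) = (7−2)² + (0−(-4))² = 25 + 16 = 41
d²(p, Site 5) = (7−4)² + (0−(-5))² = 9 + 25 = 34
d²(p, Site 6) = (7−(-2))² + (0−(-5))² = 81 + 25 = 106
d²(p, Site 7) = (7−(-5))² + (0−(-4))² = 144 + 16 = 160
d²(p, Site 8) = (7−(-6))² + (0−(-6))² = 169 + 36 = 205
d²(p, Site 9) = (7−(-5))² + (0−0)² = 144 + 0 = 144
p is equidistant from Site 2 and Site 5 (both at squared distance 34), and every other site is strictly farther — so p lies on the Site 2–Site 5 Voronoi edge.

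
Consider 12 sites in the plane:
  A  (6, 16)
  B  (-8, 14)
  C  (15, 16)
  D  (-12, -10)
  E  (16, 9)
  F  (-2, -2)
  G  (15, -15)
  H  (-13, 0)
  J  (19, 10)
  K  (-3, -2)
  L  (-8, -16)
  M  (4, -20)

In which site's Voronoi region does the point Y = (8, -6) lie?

Compare squared distances (the ordering matches that of the actual distances):
|YA|² = (8−6)² + (-6−16)² = 4 + 484 = 488
|YB|² = (8−(-8))² + (-6−14)² = 256 + 400 = 656
|YC|² = (8−15)² + (-6−16)² = 49 + 484 = 533
|YD|² = (8−(-12))² + (-6−(-10))² = 400 + 16 = 416
|YE|² = (8−16)² + (-6−9)² = 64 + 225 = 289
|YF|² = (8−(-2))² + (-6−(-2))² = 100 + 16 = 116
|YG|² = (8−15)² + (-6−(-15))² = 49 + 81 = 130
|YH|² = (8−(-13))² + (-6−0)² = 441 + 36 = 477
|YJ|² = (8−19)² + (-6−10)² = 121 + 256 = 377
|YK|² = (8−(-3))² + (-6−(-2))² = 121 + 16 = 137
|YL|² = (8−(-8))² + (-6−(-16))² = 256 + 100 = 356
|YM|² = (8−4)² + (-6−(-20))² = 16 + 196 = 212
The smallest is to F, so Y lies in the Voronoi region of F.

F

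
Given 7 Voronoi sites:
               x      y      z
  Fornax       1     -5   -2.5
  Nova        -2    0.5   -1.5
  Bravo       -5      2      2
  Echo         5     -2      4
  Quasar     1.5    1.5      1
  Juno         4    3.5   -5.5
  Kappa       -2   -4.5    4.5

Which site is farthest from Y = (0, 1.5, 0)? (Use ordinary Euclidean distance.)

Compare squared distances (the ordering matches that of the actual distances):
d²(Y, Fornax) = (0−1)² + (1.5−(-5))² + (0−(-2.5))² = 1 + 42.25 + 6.25 = 49.5
d²(Y, Nova) = (0−(-2))² + (1.5−0.5)² + (0−(-1.5))² = 4 + 1 + 2.25 = 7.25
d²(Y, Bravo) = (0−(-5))² + (1.5−2)² + (0−2)² = 25 + 0.25 + 4 = 29.25
d²(Y, Echo) = (0−5)² + (1.5−(-2))² + (0−4)² = 25 + 12.25 + 16 = 53.25
d²(Y, Quasar) = (0−1.5)² + (1.5−1.5)² + (0−1)² = 2.25 + 0 + 1 = 3.25
d²(Y, Juno) = (0−4)² + (1.5−3.5)² + (0−(-5.5))² = 16 + 4 + 30.25 = 50.25
d²(Y, Kappa) = (0−(-2))² + (1.5−(-4.5))² + (0−4.5)² = 4 + 36 + 20.25 = 60.25
The largest is to Kappa.

Kappa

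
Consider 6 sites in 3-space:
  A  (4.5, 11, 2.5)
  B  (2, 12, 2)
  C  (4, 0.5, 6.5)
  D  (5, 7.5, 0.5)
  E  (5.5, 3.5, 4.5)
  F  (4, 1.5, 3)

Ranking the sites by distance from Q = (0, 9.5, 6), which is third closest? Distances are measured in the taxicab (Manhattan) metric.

d(Q,A) = |0−4.5| + |9.5−11| + |6−2.5| = 4.5 + 1.5 + 3.5 = 9.5
d(Q,B) = |0−2| + |9.5−12| + |6−2| = 2 + 2.5 + 4 = 8.5
d(Q,C) = |0−4| + |9.5−0.5| + |6−6.5| = 4 + 9 + 0.5 = 13.5
d(Q,D) = |0−5| + |9.5−7.5| + |6−0.5| = 5 + 2 + 5.5 = 12.5
d(Q,E) = |0−5.5| + |9.5−3.5| + |6−4.5| = 5.5 + 6 + 1.5 = 13
d(Q,F) = |0−4| + |9.5−1.5| + |6−3| = 4 + 8 + 3 = 15
Sorted ascending: B, A, D, E, … — the third-nearest is D.

D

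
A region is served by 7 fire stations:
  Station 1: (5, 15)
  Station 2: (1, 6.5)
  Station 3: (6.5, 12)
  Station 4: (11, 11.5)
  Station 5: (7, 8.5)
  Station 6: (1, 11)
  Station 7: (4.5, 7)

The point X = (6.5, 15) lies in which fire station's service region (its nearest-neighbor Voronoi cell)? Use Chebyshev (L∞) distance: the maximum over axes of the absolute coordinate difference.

Station 1

d(X, Station 1) = max(1.5, 0) = 1.5
d(X, Station 2) = max(5.5, 8.5) = 8.5
d(X, Station 3) = max(0, 3) = 3
d(X, Station 4) = max(4.5, 3.5) = 4.5
d(X, Station 5) = max(0.5, 6.5) = 6.5
d(X, Station 6) = max(5.5, 4) = 5.5
d(X, Station 7) = max(2, 8) = 8
Minimum is at Station 1.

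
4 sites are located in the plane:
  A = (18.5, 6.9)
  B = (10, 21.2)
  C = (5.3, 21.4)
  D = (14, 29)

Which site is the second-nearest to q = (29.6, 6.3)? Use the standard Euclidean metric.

Compare squared distances (the ordering matches that of the actual distances):
|qA|² = (29.6−18.5)² + (6.3−6.9)² = 123.21 + 0.36 = 123.57
|qB|² = (29.6−10)² + (6.3−21.2)² = 384.16 + 222.01 = 606.17
|qC|² = (29.6−5.3)² + (6.3−21.4)² = 590.49 + 228.01 = 818.5
|qD|² = (29.6−14)² + (6.3−29)² = 243.36 + 515.29 = 758.65
Sorted ascending: A, B, D, … — the second-nearest is B.

B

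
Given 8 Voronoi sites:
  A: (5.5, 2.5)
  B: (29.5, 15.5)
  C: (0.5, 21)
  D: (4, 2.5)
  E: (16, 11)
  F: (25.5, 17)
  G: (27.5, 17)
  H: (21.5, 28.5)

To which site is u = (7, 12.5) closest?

E

Squared Euclidean distances:
|uA|² = (7−5.5)² + (12.5−2.5)² = 2.25 + 100 = 102.25
|uB|² = (7−29.5)² + (12.5−15.5)² = 506.25 + 9 = 515.25
|uC|² = (7−0.5)² + (12.5−21)² = 42.25 + 72.25 = 114.5
|uD|² = (7−4)² + (12.5−2.5)² = 9 + 100 = 109
|uE|² = (7−16)² + (12.5−11)² = 81 + 2.25 = 83.25
|uF|² = (7−25.5)² + (12.5−17)² = 342.25 + 20.25 = 362.5
|uG|² = (7−27.5)² + (12.5−17)² = 420.25 + 20.25 = 440.5
|uH|² = (7−21.5)² + (12.5−28.5)² = 210.25 + 256 = 466.25
The smallest is to E, so u lies in the Voronoi region of E.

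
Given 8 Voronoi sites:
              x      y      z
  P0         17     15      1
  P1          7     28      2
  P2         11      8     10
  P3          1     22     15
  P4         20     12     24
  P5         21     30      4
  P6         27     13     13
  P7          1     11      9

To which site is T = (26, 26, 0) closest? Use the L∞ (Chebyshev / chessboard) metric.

d(T,P0) = max(9, 11, 1) = 11
d(T,P1) = max(19, 2, 2) = 19
d(T,P2) = max(15, 18, 10) = 18
d(T,P3) = max(25, 4, 15) = 25
d(T,P4) = max(6, 14, 24) = 24
d(T,P5) = max(5, 4, 4) = 5
d(T,P6) = max(1, 13, 13) = 13
d(T,P7) = max(25, 15, 9) = 25
The smallest is to P5, so T lies in the Voronoi region of P5.

P5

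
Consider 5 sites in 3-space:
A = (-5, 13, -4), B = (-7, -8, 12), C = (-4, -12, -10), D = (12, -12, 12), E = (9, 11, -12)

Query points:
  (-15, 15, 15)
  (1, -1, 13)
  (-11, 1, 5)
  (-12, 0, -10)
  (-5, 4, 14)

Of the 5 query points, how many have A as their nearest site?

1

(-15, 15, 15) — d² to each: A:465, B:602, C:1475, D:1467, E:1321 → nearest is A
(1, -1, 13) — d² to each: A:521, B:114, C:675, D:243, E:833 → nearest is B
(-11, 1, 5) — d² to each: A:261, B:146, C:443, D:747, E:789 → nearest is B
(-12, 0, -10) — d² to each: A:254, B:573, C:208, D:1204, E:566 → nearest is C
(-5, 4, 14) — d² to each: A:405, B:152, C:833, D:549, E:921 → nearest is B
1 of the 5 points has A as nearest.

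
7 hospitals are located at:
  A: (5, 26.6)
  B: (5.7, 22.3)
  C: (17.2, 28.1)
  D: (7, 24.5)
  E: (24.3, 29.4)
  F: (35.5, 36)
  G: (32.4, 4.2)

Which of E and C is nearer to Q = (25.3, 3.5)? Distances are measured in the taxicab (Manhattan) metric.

E

d(Q,E) = |25.3−24.3| + |3.5−29.4| = 1 + 25.9 = 26.9
d(Q,C) = |25.3−17.2| + |3.5−28.1| = 8.1 + 24.6 = 32.7
26.9 < 32.7, so E is closer.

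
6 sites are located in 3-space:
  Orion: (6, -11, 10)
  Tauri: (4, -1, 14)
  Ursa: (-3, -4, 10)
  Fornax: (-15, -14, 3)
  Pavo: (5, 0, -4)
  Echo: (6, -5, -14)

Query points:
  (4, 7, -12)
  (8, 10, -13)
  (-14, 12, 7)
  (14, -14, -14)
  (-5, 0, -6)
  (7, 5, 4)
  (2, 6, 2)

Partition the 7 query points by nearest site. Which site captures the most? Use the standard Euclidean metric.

Pavo

(4, 7, -12) — d² to each: Orion:812, Tauri:740, Ursa:654, Fornax:1027, Pavo:114, Echo:152 → nearest is Pavo
(8, 10, -13) — d² to each: Orion:974, Tauri:866, Ursa:846, Fornax:1361, Pavo:190, Echo:230 → nearest is Pavo
(-14, 12, 7) — d² to each: Orion:938, Tauri:542, Ursa:386, Fornax:693, Pavo:626, Echo:1130 → nearest is Ursa
(14, -14, -14) — d² to each: Orion:649, Tauri:1053, Ursa:965, Fornax:1130, Pavo:377, Echo:145 → nearest is Echo
(-5, 0, -6) — d² to each: Orion:498, Tauri:482, Ursa:276, Fornax:377, Pavo:104, Echo:210 → nearest is Pavo
(7, 5, 4) — d² to each: Orion:293, Tauri:145, Ursa:217, Fornax:846, Pavo:93, Echo:425 → nearest is Pavo
(2, 6, 2) — d² to each: Orion:369, Tauri:197, Ursa:189, Fornax:690, Pavo:81, Echo:393 → nearest is Pavo
Tally — Ursa:1, Pavo:5, Echo:1. Pavo captures the most (5).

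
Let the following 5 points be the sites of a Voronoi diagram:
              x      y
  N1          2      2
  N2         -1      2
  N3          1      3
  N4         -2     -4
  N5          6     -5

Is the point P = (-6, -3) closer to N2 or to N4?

N4

Compare squared distances:
|PN2|² = (-6−(-1))² + (-3−2)² = 25 + 25 = 50
|PN4|² = (-6−(-2))² + (-3−(-4))² = 16 + 1 = 17
50 > 17, so N4 is closer.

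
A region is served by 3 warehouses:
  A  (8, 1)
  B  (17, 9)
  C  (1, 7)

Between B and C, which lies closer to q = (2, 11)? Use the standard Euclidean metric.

Compare squared distances:
|qB|² = (2−17)² + (11−9)² = 225 + 4 = 229
|qC|² = (2−1)² + (11−7)² = 1 + 16 = 17
229 > 17, so C is closer.

C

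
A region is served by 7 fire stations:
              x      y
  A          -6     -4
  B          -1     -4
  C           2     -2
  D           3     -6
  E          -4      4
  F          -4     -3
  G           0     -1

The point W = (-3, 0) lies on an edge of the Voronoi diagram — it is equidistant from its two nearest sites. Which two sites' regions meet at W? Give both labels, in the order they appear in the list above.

Squared distances from W to each site:
|WA|² = (-3−(-6))² + (0−(-4))² = 9 + 16 = 25
|WB|² = (-3−(-1))² + (0−(-4))² = 4 + 16 = 20
|WC|² = (-3−2)² + (0−(-2))² = 25 + 4 = 29
|WD|² = (-3−3)² + (0−(-6))² = 36 + 36 = 72
|WE|² = (-3−(-4))² + (0−4)² = 1 + 16 = 17
|WF|² = (-3−(-4))² + (0−(-3))² = 1 + 9 = 10
|WG|² = (-3−0)² + (0−(-1))² = 9 + 1 = 10
W is equidistant from F and G (both at squared distance 10), and every other site is strictly farther — so W lies on the F–G Voronoi edge.

F and G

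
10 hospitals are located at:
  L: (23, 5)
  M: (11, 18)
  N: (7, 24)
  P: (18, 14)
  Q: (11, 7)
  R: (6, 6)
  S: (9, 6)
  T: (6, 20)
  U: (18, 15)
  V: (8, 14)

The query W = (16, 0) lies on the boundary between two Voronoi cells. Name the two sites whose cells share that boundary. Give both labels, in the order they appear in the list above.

Squared distances from W to each site:
|WL|² = 49 + 25 = 74
|WM|² = 25 + 324 = 349
|WN|² = 81 + 576 = 657
|WP|² = 4 + 196 = 200
|WQ|² = 25 + 49 = 74
|WR|² = 100 + 36 = 136
|WS|² = 49 + 36 = 85
|WT|² = 100 + 400 = 500
|WU|² = 4 + 225 = 229
|WV|² = 64 + 196 = 260
W is equidistant from L and Q (both at squared distance 74), and every other site is strictly farther — so W lies on the L–Q Voronoi edge.

L and Q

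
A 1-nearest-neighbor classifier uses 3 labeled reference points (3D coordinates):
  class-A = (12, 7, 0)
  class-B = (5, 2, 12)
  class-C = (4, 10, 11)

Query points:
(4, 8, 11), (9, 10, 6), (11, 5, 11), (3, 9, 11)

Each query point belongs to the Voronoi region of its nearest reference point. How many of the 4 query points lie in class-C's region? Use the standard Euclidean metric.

3

(4, 8, 11) — d² to each: class-A:186, class-B:38, class-C:4 → nearest is class-C
(9, 10, 6) — d² to each: class-A:54, class-B:116, class-C:50 → nearest is class-C
(11, 5, 11) — d² to each: class-A:126, class-B:46, class-C:74 → nearest is class-B
(3, 9, 11) — d² to each: class-A:206, class-B:54, class-C:2 → nearest is class-C
3 of the 4 points have class-C as nearest.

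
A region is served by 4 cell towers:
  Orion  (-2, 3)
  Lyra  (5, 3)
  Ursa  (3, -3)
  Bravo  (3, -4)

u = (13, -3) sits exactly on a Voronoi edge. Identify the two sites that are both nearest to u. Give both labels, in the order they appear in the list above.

Squared distances from u to each site:
d²(u, Orion) = (13−(-2))² + (-3−3)² = 225 + 36 = 261
d²(u, Lyra) = (13−5)² + (-3−3)² = 64 + 36 = 100
d²(u, Ursa) = (13−3)² + (-3−(-3))² = 100 + 0 = 100
d²(u, Bravo) = (13−3)² + (-3−(-4))² = 100 + 1 = 101
u is equidistant from Lyra and Ursa (both at squared distance 100), and every other site is strictly farther — so u lies on the Lyra–Ursa Voronoi edge.

Lyra and Ursa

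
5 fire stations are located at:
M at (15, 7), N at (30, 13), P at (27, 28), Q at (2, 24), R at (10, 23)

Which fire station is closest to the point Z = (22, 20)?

Compare squared distances (the ordering matches that of the actual distances):
|ZM|² = (22−15)² + (20−7)² = 49 + 169 = 218
|ZN|² = (22−30)² + (20−13)² = 64 + 49 = 113
|ZP|² = (22−27)² + (20−28)² = 25 + 64 = 89
|ZQ|² = (22−2)² + (20−24)² = 400 + 16 = 416
|ZR|² = (22−10)² + (20−23)² = 144 + 9 = 153
Minimum is at P.

P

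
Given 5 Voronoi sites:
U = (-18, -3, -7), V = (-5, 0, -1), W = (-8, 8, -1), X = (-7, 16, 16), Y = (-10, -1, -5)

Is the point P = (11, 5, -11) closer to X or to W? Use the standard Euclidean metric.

W

Compare squared distances:
|PX|² = (11−(-7))² + (5−16)² + (-11−16)² = 324 + 121 + 729 = 1174
|PW|² = (11−(-8))² + (5−8)² + (-11−(-1))² = 361 + 9 + 100 = 470
1174 > 470, so W is closer.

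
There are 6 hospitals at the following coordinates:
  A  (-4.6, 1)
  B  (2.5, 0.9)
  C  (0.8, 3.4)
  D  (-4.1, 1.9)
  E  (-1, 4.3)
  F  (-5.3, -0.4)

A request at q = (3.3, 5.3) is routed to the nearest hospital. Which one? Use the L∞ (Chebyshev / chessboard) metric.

C

d(q,A) = max(7.9, 4.3) = 7.9
d(q,B) = max(0.8, 4.4) = 4.4
d(q,C) = max(2.5, 1.9) = 2.5
d(q,D) = max(7.4, 3.4) = 7.4
d(q,E) = max(4.3, 1) = 4.3
d(q,F) = max(8.6, 5.7) = 8.6
C is nearest.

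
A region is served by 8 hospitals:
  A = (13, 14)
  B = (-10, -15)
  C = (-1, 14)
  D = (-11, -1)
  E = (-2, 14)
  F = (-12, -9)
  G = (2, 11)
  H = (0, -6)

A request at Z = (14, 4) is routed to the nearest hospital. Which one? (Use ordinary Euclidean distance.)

Compare squared distances (the ordering matches that of the actual distances):
|ZA|² = (14−13)² + (4−14)² = 1 + 100 = 101
|ZB|² = (14−(-10))² + (4−(-15))² = 576 + 361 = 937
|ZC|² = (14−(-1))² + (4−14)² = 225 + 100 = 325
|ZD|² = (14−(-11))² + (4−(-1))² = 625 + 25 = 650
|ZE|² = (14−(-2))² + (4−14)² = 256 + 100 = 356
|ZF|² = (14−(-12))² + (4−(-9))² = 676 + 169 = 845
|ZG|² = (14−2)² + (4−11)² = 144 + 49 = 193
|ZH|² = (14−0)² + (4−(-6))² = 196 + 100 = 296
A is nearest.

A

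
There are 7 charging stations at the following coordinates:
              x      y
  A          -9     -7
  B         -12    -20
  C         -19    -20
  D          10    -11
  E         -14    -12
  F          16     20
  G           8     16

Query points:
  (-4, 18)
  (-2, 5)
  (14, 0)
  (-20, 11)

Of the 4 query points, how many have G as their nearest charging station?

(-4, 18) — d² to each: A:650, B:1508, C:1669, D:1037, E:1000, F:404, G:148 → nearest is G
(-2, 5) — d² to each: A:193, B:725, C:914, D:400, E:433, F:549, G:221 → nearest is A
(14, 0) — d² to each: A:578, B:1076, C:1489, D:137, E:928, F:404, G:292 → nearest is D
(-20, 11) — d² to each: A:445, B:1025, C:962, D:1384, E:565, F:1377, G:809 → nearest is A
1 of the 4 points has G as nearest.

1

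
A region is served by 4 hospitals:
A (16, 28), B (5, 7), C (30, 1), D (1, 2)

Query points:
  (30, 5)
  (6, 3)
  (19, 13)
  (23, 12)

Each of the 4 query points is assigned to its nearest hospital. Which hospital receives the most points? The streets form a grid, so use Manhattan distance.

C

(30, 5) — d to each: A:37, B:27, C:4, D:32 → nearest is C
(6, 3) — d to each: A:35, B:5, C:26, D:6 → nearest is B
(19, 13) — d to each: A:18, B:20, C:23, D:29 → nearest is A
(23, 12) — d to each: A:23, B:23, C:18, D:32 → nearest is C
Tally — A:1, B:1, C:2. C captures the most (2).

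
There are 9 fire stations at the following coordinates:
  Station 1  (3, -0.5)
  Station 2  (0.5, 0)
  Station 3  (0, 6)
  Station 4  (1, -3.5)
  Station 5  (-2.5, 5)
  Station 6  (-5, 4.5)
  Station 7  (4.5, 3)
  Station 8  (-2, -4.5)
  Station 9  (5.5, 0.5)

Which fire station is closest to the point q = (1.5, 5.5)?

Squared Euclidean distances:
d²(q, Station 1) = (1.5−3)² + (5.5−(-0.5))² = 2.25 + 36 = 38.25
d²(q, Station 2) = (1.5−0.5)² + (5.5−0)² = 1 + 30.25 = 31.25
d²(q, Station 3) = (1.5−0)² + (5.5−6)² = 2.25 + 0.25 = 2.5
d²(q, Station 4) = (1.5−1)² + (5.5−(-3.5))² = 0.25 + 81 = 81.25
d²(q, Station 5) = (1.5−(-2.5))² + (5.5−5)² = 16 + 0.25 = 16.25
d²(q, Station 6) = (1.5−(-5))² + (5.5−4.5)² = 42.25 + 1 = 43.25
d²(q, Station 7) = (1.5−4.5)² + (5.5−3)² = 9 + 6.25 = 15.25
d²(q, Station 8) = (1.5−(-2))² + (5.5−(-4.5))² = 12.25 + 100 = 112.25
d²(q, Station 9) = (1.5−5.5)² + (5.5−0.5)² = 16 + 25 = 41
Minimum is at Station 3.

Station 3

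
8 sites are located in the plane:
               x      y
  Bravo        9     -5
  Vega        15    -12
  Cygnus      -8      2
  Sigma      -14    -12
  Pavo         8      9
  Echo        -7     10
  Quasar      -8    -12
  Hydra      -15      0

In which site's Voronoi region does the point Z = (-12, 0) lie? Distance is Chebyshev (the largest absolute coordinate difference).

Hydra

d(Z, Bravo) = max(21, 5) = 21
d(Z, Vega) = max(27, 12) = 27
d(Z, Cygnus) = max(4, 2) = 4
d(Z, Sigma) = max(2, 12) = 12
d(Z, Pavo) = max(20, 9) = 20
d(Z, Echo) = max(5, 10) = 10
d(Z, Quasar) = max(4, 12) = 12
d(Z, Hydra) = max(3, 0) = 3
Minimum is at Hydra.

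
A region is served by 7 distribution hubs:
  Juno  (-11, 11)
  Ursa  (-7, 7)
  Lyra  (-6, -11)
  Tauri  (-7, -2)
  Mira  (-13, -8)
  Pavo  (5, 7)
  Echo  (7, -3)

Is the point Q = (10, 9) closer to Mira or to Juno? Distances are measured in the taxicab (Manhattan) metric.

Juno

d(Q, Mira) = |10−(-13)| + |9−(-8)| = 23 + 17 = 40
d(Q, Juno) = |10−(-11)| + |9−11| = 21 + 2 = 23
40 > 23, so Juno is closer.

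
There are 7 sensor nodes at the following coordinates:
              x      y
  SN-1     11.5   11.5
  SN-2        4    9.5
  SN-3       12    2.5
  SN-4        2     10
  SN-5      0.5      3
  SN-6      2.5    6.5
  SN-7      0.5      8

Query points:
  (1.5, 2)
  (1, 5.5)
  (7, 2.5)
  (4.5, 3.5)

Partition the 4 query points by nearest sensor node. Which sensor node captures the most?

(1.5, 2) — d² to each: SN-1:190.25, SN-2:62.5, SN-3:110.5, SN-4:64.25, SN-5:2, SN-6:21.25, SN-7:37 → nearest is SN-5
(1, 5.5) — d² to each: SN-1:146.25, SN-2:25, SN-3:130, SN-4:21.25, SN-5:6.5, SN-6:3.25, SN-7:6.5 → nearest is SN-6
(7, 2.5) — d² to each: SN-1:101.25, SN-2:58, SN-3:25, SN-4:81.25, SN-5:42.5, SN-6:36.25, SN-7:72.5 → nearest is SN-3
(4.5, 3.5) — d² to each: SN-1:113, SN-2:36.25, SN-3:57.25, SN-4:48.5, SN-5:16.25, SN-6:13, SN-7:36.25 → nearest is SN-6
Tally — SN-3:1, SN-5:1, SN-6:2. SN-6 captures the most (2).

SN-6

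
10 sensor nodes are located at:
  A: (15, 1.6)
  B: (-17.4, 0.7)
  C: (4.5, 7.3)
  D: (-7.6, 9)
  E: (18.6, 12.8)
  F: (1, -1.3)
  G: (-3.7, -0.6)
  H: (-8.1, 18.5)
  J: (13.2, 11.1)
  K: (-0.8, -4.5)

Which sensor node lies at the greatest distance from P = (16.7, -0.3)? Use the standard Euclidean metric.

B

Compare squared distances (the ordering matches that of the actual distances):
|PA|² = (16.7−15)² + (-0.3−1.6)² = 2.89 + 3.61 = 6.5
|PB|² = (16.7−(-17.4))² + (-0.3−0.7)² = 1162.81 + 1 = 1163.81
|PC|² = (16.7−4.5)² + (-0.3−7.3)² = 148.84 + 57.76 = 206.6
|PD|² = (16.7−(-7.6))² + (-0.3−9)² = 590.49 + 86.49 = 676.98
|PE|² = (16.7−18.6)² + (-0.3−12.8)² = 3.61 + 171.61 = 175.22
|PF|² = (16.7−1)² + (-0.3−(-1.3))² = 246.49 + 1 = 247.49
|PG|² = (16.7−(-3.7))² + (-0.3−(-0.6))² = 416.16 + 0.09 = 416.25
|PH|² = (16.7−(-8.1))² + (-0.3−18.5)² = 615.04 + 353.44 = 968.48
|PJ|² = (16.7−13.2)² + (-0.3−11.1)² = 12.25 + 129.96 = 142.21
|PK|² = (16.7−(-0.8))² + (-0.3−(-4.5))² = 306.25 + 17.64 = 323.89
The largest is to B.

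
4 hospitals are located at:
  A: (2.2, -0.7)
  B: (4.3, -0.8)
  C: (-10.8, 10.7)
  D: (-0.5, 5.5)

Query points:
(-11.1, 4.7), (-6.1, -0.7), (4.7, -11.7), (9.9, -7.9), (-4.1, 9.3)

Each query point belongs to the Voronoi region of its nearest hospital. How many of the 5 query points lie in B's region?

(-11.1, 4.7) — d² to each: A:206.05, B:267.41, C:36.09, D:113 → nearest is C
(-6.1, -0.7) — d² to each: A:68.89, B:108.17, C:152.05, D:69.8 → nearest is A
(4.7, -11.7) — d² to each: A:127.25, B:118.97, C:742.01, D:322.88 → nearest is B
(9.9, -7.9) — d² to each: A:111.13, B:81.77, C:774.45, D:287.72 → nearest is B
(-4.1, 9.3) — d² to each: A:139.69, B:172.57, C:46.85, D:27.4 → nearest is D
2 of the 5 points have B as nearest.

2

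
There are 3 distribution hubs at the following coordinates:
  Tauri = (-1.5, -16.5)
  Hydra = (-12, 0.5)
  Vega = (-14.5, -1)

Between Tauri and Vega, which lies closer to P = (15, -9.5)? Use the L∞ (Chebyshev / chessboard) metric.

Tauri

d(P, Tauri) = max(16.5, 7) = 16.5
d(P, Vega) = max(29.5, 8.5) = 29.5
16.5 < 29.5, so Tauri is closer.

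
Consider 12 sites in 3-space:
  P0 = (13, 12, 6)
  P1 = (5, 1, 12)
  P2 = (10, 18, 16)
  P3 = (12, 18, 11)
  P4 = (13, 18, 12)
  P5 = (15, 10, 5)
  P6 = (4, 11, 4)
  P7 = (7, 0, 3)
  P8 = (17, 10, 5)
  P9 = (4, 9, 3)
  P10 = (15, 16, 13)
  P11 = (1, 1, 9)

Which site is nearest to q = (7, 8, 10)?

Squared Euclidean distances:
|qP0|² = (7−13)² + (8−12)² + (10−6)² = 36 + 16 + 16 = 68
|qP1|² = (7−5)² + (8−1)² + (10−12)² = 4 + 49 + 4 = 57
|qP2|² = (7−10)² + (8−18)² + (10−16)² = 9 + 100 + 36 = 145
|qP3|² = (7−12)² + (8−18)² + (10−11)² = 25 + 100 + 1 = 126
|qP4|² = (7−13)² + (8−18)² + (10−12)² = 36 + 100 + 4 = 140
|qP5|² = (7−15)² + (8−10)² + (10−5)² = 64 + 4 + 25 = 93
|qP6|² = (7−4)² + (8−11)² + (10−4)² = 9 + 9 + 36 = 54
|qP7|² = (7−7)² + (8−0)² + (10−3)² = 0 + 64 + 49 = 113
|qP8|² = (7−17)² + (8−10)² + (10−5)² = 100 + 4 + 25 = 129
|qP9|² = (7−4)² + (8−9)² + (10−3)² = 9 + 1 + 49 = 59
d²(q, P10) = (7−15)² + (8−16)² + (10−13)² = 64 + 64 + 9 = 137
d²(q, P11) = (7−1)² + (8−1)² + (10−9)² = 36 + 49 + 1 = 86
The smallest is to P6, so q lies in the Voronoi region of P6.

P6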